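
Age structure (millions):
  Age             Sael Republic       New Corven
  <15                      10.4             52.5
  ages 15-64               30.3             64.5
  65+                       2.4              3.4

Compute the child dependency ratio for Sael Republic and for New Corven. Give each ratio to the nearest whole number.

Sael Republic: 10.4 / 30.3 × 100 = 34
New Corven: 52.5 / 64.5 × 100 = 81

Sael Republic: 34
New Corven: 81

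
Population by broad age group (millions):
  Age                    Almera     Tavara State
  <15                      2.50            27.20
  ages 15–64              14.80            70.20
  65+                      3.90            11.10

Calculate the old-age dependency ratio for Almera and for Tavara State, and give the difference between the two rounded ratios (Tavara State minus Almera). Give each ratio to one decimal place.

Almera: 3.90 / 14.80 × 100 = 26.4
Tavara State: 11.10 / 70.20 × 100 = 15.8

Almera: 26.4
Tavara State: 15.8
Difference: -10.6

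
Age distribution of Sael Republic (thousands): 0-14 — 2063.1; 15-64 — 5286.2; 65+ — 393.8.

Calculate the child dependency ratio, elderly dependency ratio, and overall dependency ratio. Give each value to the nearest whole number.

Youth dependency ratio = 2063.1 / 5286.2 × 100 = 39
Old-age dependency ratio = 393.8 / 5286.2 × 100 = 7
Total dependency ratio = (2063.1 + 393.8) / 5286.2 × 100 = 2456.9 / 5286.2 × 100 = 46

Youth dependency ratio: 39
Old-age dependency ratio: 7
Total dependency ratio: 46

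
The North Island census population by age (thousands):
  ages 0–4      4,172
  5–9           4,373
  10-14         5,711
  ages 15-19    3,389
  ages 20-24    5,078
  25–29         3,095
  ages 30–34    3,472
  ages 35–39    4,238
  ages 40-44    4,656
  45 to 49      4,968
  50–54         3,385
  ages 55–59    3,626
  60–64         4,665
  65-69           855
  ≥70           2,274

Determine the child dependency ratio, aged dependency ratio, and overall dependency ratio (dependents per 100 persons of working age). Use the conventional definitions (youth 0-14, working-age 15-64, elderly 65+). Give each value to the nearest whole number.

0–14: 4,172 + 4,373 + 5,711 = 14,256
15–64: 3,389 + 5,078 + 3,095 + 3,472 + 4,238 + 4,656 + 4,968 + 3,385 + 3,626 + 4,665 = 40,572
65+: 855 + 2,274 = 3,129
Youth dependency ratio = 14,256 / 40,572 × 100 = 35
Old-age dependency ratio = 3,129 / 40,572 × 100 = 8
Total dependency ratio = (14,256 + 3,129) / 40,572 × 100 = 17,385 / 40,572 × 100 = 43

Youth dependency ratio: 35
Old-age dependency ratio: 8
Total dependency ratio: 43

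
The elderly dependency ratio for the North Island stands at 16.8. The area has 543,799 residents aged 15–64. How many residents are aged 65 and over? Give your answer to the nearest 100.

Old-age dependency ratio = elderly / working-age × 100
16.8 = E / 543,799 × 100
⇒ 91,400

Aged 65 and over: 91,400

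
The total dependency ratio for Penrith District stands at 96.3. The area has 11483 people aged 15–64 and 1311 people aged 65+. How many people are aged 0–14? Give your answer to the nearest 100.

Aged 0–14: 9700

Total dependency ratio = (youth + elderly) / working-age × 100
96.3 = (Y + 1311) / 11483 × 100
⇒ 9700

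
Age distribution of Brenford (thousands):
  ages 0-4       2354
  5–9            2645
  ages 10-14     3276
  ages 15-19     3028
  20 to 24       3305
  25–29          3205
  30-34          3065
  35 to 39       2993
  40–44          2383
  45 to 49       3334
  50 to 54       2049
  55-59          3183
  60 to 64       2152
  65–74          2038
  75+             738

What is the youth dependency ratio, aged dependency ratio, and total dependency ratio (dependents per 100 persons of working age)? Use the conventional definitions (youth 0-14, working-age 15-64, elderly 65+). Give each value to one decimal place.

Youth dependency ratio: 28.8
Old-age dependency ratio: 9.7
Total dependency ratio: 38.5

0–14: 2354 + 2645 + 3276 = 8275
15–64: 3028 + 3305 + 3205 + 3065 + 2993 + 2383 + 3334 + 2049 + 3183 + 2152 = 28697
65+: 2038 + 738 = 2776
Youth dependency ratio = 8275 / 28697 × 100 = 28.8
Old-age dependency ratio = 2776 / 28697 × 100 = 9.7
Total dependency ratio = (8275 + 2776) / 28697 × 100 = 11051 / 28697 × 100 = 38.5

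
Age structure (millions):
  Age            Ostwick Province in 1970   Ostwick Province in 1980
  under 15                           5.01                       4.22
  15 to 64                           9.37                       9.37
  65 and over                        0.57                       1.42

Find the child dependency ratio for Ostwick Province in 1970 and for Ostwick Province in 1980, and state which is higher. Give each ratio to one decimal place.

Ostwick Province in 1970: 53.5
Ostwick Province in 1980: 45.0
Higher: Ostwick Province in 1970

Ostwick Province in 1970: 5.01 / 9.37 × 100 = 53.5
Ostwick Province in 1980: 4.22 / 9.37 × 100 = 45.0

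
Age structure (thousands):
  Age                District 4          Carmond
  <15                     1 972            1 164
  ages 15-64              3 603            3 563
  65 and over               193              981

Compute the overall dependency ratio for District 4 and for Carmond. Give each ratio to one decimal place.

District 4: 60.1
Carmond: 60.2

District 4: (1 972 + 193) / 3 603 × 100 = 2 165 / 3 603 × 100 = 60.1
Carmond: (1 164 + 981) / 3 563 × 100 = 2 145 / 3 563 × 100 = 60.2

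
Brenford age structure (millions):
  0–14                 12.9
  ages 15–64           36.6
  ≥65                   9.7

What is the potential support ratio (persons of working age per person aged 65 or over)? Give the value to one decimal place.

Potential support ratio = 36.6 / 9.7 = 3.8

Potential support ratio: 3.8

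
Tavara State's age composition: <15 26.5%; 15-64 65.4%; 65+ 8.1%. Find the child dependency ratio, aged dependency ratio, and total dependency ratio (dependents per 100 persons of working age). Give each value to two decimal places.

Youth dependency ratio: 40.52
Old-age dependency ratio: 12.39
Total dependency ratio: 52.91

Youth dependency ratio = 26.5 / 65.4 × 100 = 40.52
Old-age dependency ratio = 8.1 / 65.4 × 100 = 12.39
Total dependency ratio = (26.5 + 8.1) / 65.4 × 100 = 34.6 / 65.4 × 100 = 52.91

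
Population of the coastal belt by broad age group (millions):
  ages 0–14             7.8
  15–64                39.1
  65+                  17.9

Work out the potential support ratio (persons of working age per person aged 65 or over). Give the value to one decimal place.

Potential support ratio: 2.2

Potential support ratio = 39.1 / 17.9 = 2.2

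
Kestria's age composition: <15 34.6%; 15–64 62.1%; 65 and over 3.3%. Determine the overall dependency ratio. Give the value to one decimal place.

Total dependency ratio = (34.6 + 3.3) / 62.1 × 100 = 37.9 / 62.1 × 100 = 61.0

Total dependency ratio: 61.0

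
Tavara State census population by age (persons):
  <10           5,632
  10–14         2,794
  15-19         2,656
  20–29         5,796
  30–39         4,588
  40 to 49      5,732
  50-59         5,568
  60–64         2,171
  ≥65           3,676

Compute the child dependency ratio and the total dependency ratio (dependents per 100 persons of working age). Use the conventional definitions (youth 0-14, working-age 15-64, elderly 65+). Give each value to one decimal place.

0–14: 5,632 + 2,794 = 8,426
15–64: 2,656 + 5,796 + 4,588 + 5,732 + 5,568 + 2,171 = 26,511
65+: 3,676
Youth dependency ratio = 8,426 / 26,511 × 100 = 31.8
Total dependency ratio = (8,426 + 3,676) / 26,511 × 100 = 12,102 / 26,511 × 100 = 45.6

Youth dependency ratio: 31.8
Total dependency ratio: 45.6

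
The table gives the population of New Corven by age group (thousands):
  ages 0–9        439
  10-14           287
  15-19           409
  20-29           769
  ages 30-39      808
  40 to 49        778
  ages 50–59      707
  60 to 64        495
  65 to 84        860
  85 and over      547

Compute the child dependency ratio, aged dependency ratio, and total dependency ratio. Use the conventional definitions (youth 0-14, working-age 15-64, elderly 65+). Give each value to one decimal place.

0–14: 439 + 287 = 726
15–64: 409 + 769 + 808 + 778 + 707 + 495 = 3966
65+: 860 + 547 = 1407
Youth dependency ratio = 726 / 3966 × 100 = 18.3
Old-age dependency ratio = 1407 / 3966 × 100 = 35.5
Total dependency ratio = (726 + 1407) / 3966 × 100 = 2133 / 3966 × 100 = 53.8

Youth dependency ratio: 18.3
Old-age dependency ratio: 35.5
Total dependency ratio: 53.8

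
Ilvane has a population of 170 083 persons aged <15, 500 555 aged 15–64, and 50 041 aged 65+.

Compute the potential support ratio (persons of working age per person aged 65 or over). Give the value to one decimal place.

Potential support ratio = 500 555 / 50 041 = 10.0

Potential support ratio: 10.0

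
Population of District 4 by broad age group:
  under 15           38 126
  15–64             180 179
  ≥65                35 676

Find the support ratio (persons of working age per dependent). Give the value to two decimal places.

Support ratio = 180 179 / (38 126 + 35 676) = 180 179 / 73 802 = 2.44

Support ratio: 2.44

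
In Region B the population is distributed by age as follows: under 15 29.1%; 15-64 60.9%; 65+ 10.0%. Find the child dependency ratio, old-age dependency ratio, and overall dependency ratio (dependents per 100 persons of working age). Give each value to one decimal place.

Youth dependency ratio = 29.1 / 60.9 × 100 = 47.8
Old-age dependency ratio = 10.0 / 60.9 × 100 = 16.4
Total dependency ratio = (29.1 + 10.0) / 60.9 × 100 = 39.1 / 60.9 × 100 = 64.2

Youth dependency ratio: 47.8
Old-age dependency ratio: 16.4
Total dependency ratio: 64.2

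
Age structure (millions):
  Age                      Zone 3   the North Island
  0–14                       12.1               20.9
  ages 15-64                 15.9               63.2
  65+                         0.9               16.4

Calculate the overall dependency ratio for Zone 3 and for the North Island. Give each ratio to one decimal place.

Zone 3: (12.1 + 0.9) / 15.9 × 100 = 13.0 / 15.9 × 100 = 81.8
the North Island: (20.9 + 16.4) / 63.2 × 100 = 37.3 / 63.2 × 100 = 59.0

Zone 3: 81.8
the North Island: 59.0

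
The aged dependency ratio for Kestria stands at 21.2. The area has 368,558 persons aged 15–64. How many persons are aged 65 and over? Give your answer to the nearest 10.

Old-age dependency ratio = elderly / working-age × 100
21.2 = E / 368,558 × 100
⇒ 78,130

Aged 65 and over: 78,130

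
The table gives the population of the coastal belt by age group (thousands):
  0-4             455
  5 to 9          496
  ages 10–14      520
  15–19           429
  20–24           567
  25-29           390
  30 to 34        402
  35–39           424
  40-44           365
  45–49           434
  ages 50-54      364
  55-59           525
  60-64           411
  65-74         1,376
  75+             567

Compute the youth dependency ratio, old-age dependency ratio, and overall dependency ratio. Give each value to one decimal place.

0–14: 455 + 496 + 520 = 1,471
15–64: 429 + 567 + 390 + 402 + 424 + 365 + 434 + 364 + 525 + 411 = 4,311
65+: 1,376 + 567 = 1,943
Youth dependency ratio = 1,471 / 4,311 × 100 = 34.1
Old-age dependency ratio = 1,943 / 4,311 × 100 = 45.1
Total dependency ratio = (1,471 + 1,943) / 4,311 × 100 = 3,414 / 4,311 × 100 = 79.2

Youth dependency ratio: 34.1
Old-age dependency ratio: 45.1
Total dependency ratio: 79.2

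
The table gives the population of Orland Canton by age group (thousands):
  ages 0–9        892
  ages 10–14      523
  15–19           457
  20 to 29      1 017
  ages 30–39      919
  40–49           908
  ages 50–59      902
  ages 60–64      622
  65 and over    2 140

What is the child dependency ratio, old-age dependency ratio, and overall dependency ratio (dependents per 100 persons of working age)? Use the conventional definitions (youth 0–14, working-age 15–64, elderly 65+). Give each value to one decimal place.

0–14: 892 + 523 = 1 415
15–64: 457 + 1 017 + 919 + 908 + 902 + 622 = 4 825
65+: 2 140
Youth dependency ratio = 1 415 / 4 825 × 100 = 29.3
Old-age dependency ratio = 2 140 / 4 825 × 100 = 44.4
Total dependency ratio = (1 415 + 2 140) / 4 825 × 100 = 3 555 / 4 825 × 100 = 73.7

Youth dependency ratio: 29.3
Old-age dependency ratio: 44.4
Total dependency ratio: 73.7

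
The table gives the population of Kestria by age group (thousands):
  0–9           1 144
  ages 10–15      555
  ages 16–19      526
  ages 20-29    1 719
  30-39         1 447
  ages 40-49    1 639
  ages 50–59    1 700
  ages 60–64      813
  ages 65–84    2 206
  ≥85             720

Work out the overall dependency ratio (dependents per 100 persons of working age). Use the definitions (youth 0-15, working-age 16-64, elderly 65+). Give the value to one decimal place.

Total dependency ratio: 59.0

0–15: 1 144 + 555 = 1 699
16–64: 526 + 1 719 + 1 447 + 1 639 + 1 700 + 813 = 7 844
65+: 2 206 + 720 = 2 926
Total dependency ratio = (1 699 + 2 926) / 7 844 × 100 = 4 625 / 7 844 × 100 = 59.0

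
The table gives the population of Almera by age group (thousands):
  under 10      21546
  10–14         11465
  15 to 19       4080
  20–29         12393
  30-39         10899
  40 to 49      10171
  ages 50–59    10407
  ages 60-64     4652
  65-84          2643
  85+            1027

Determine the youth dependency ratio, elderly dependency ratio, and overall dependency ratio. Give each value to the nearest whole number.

Youth dependency ratio: 63
Old-age dependency ratio: 7
Total dependency ratio: 70

0–14: 21546 + 11465 = 33011
15–64: 4080 + 12393 + 10899 + 10171 + 10407 + 4652 = 52602
65+: 2643 + 1027 = 3670
Youth dependency ratio = 33011 / 52602 × 100 = 63
Old-age dependency ratio = 3670 / 52602 × 100 = 7
Total dependency ratio = (33011 + 3670) / 52602 × 100 = 36681 / 52602 × 100 = 70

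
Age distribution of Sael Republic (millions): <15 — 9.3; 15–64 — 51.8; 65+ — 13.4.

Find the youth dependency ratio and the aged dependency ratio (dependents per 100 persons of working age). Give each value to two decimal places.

Youth dependency ratio = 9.3 / 51.8 × 100 = 17.95
Old-age dependency ratio = 13.4 / 51.8 × 100 = 25.87

Youth dependency ratio: 17.95
Old-age dependency ratio: 25.87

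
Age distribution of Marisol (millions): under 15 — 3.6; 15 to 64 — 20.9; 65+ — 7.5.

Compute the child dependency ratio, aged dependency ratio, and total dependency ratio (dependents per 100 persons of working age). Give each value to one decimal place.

Youth dependency ratio = 3.6 / 20.9 × 100 = 17.2
Old-age dependency ratio = 7.5 / 20.9 × 100 = 35.9
Total dependency ratio = (3.6 + 7.5) / 20.9 × 100 = 11.1 / 20.9 × 100 = 53.1

Youth dependency ratio: 17.2
Old-age dependency ratio: 35.9
Total dependency ratio: 53.1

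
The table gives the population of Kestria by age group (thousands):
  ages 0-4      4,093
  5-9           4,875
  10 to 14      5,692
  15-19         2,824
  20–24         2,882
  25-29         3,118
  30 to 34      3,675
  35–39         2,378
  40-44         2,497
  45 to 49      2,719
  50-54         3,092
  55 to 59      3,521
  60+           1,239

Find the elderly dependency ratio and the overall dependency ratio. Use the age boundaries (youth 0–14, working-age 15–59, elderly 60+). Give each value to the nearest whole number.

Old-age dependency ratio: 5
Total dependency ratio: 60

0–14: 4,093 + 4,875 + 5,692 = 14,660
15–59: 2,824 + 2,882 + 3,118 + 3,675 + 2,378 + 2,497 + 2,719 + 3,092 + 3,521 = 26,706
60+: 1,239
Old-age dependency ratio = 1,239 / 26,706 × 100 = 5
Total dependency ratio = (14,660 + 1,239) / 26,706 × 100 = 15,899 / 26,706 × 100 = 60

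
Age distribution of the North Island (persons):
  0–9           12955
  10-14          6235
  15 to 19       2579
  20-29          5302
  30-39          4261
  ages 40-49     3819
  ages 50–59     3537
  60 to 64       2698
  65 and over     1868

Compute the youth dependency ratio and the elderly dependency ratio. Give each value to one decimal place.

0–14: 12955 + 6235 = 19190
15–64: 2579 + 5302 + 4261 + 3819 + 3537 + 2698 = 22196
65+: 1868
Youth dependency ratio = 19190 / 22196 × 100 = 86.5
Old-age dependency ratio = 1868 / 22196 × 100 = 8.4

Youth dependency ratio: 86.5
Old-age dependency ratio: 8.4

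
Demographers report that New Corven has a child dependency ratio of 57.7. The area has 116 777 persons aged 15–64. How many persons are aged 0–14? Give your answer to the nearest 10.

Aged 0–14: 67 380

Youth dependency ratio = youth / working-age × 100
57.7 = Y / 116 777 × 100
⇒ 67 380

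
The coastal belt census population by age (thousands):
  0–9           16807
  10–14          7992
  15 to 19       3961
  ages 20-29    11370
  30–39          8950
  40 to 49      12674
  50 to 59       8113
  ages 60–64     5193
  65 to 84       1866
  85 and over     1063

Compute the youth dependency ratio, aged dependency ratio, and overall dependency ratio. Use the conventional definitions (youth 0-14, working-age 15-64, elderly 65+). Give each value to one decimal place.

Youth dependency ratio: 49.3
Old-age dependency ratio: 5.8
Total dependency ratio: 55.2

0–14: 16807 + 7992 = 24799
15–64: 3961 + 11370 + 8950 + 12674 + 8113 + 5193 = 50261
65+: 1866 + 1063 = 2929
Youth dependency ratio = 24799 / 50261 × 100 = 49.3
Old-age dependency ratio = 2929 / 50261 × 100 = 5.8
Total dependency ratio = (24799 + 2929) / 50261 × 100 = 27728 / 50261 × 100 = 55.2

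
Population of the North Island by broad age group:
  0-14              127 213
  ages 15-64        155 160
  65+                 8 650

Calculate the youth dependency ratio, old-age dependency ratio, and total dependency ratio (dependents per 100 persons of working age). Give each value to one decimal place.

Youth dependency ratio = 127 213 / 155 160 × 100 = 82.0
Old-age dependency ratio = 8 650 / 155 160 × 100 = 5.6
Total dependency ratio = (127 213 + 8 650) / 155 160 × 100 = 135 863 / 155 160 × 100 = 87.6

Youth dependency ratio: 82.0
Old-age dependency ratio: 5.6
Total dependency ratio: 87.6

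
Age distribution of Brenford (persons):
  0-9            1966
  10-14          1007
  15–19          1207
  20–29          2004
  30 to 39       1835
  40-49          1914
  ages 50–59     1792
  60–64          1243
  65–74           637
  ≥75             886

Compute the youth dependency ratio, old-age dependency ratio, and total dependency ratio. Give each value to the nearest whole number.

Youth dependency ratio: 30
Old-age dependency ratio: 15
Total dependency ratio: 45

0–14: 1966 + 1007 = 2973
15–64: 1207 + 2004 + 1835 + 1914 + 1792 + 1243 = 9995
65+: 637 + 886 = 1523
Youth dependency ratio = 2973 / 9995 × 100 = 30
Old-age dependency ratio = 1523 / 9995 × 100 = 15
Total dependency ratio = (2973 + 1523) / 9995 × 100 = 4496 / 9995 × 100 = 45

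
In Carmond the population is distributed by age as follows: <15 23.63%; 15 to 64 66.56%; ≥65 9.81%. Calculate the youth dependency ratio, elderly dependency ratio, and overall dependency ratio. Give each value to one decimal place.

Youth dependency ratio = 23.63 / 66.56 × 100 = 35.5
Old-age dependency ratio = 9.81 / 66.56 × 100 = 14.7
Total dependency ratio = (23.63 + 9.81) / 66.56 × 100 = 33.44 / 66.56 × 100 = 50.2

Youth dependency ratio: 35.5
Old-age dependency ratio: 14.7
Total dependency ratio: 50.2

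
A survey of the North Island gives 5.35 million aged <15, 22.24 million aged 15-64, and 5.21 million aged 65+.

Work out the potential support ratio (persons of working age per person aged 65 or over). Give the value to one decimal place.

Potential support ratio: 4.3

Potential support ratio = 22.24 / 5.21 = 4.3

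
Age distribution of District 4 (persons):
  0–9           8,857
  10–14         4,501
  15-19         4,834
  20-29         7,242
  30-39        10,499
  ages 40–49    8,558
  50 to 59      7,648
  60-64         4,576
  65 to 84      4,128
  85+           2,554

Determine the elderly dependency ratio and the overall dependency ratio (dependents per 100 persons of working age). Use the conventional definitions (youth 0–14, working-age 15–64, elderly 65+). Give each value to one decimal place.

Old-age dependency ratio: 15.4
Total dependency ratio: 46.2

0–14: 8,857 + 4,501 = 13,358
15–64: 4,834 + 7,242 + 10,499 + 8,558 + 7,648 + 4,576 = 43,357
65+: 4,128 + 2,554 = 6,682
Old-age dependency ratio = 6,682 / 43,357 × 100 = 15.4
Total dependency ratio = (13,358 + 6,682) / 43,357 × 100 = 20,040 / 43,357 × 100 = 46.2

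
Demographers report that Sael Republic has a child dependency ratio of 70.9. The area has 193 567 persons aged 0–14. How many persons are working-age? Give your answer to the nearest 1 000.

Youth dependency ratio = youth / working-age × 100
70.9 = 193 567 / W × 100
⇒ 273 000

Working-age: 273 000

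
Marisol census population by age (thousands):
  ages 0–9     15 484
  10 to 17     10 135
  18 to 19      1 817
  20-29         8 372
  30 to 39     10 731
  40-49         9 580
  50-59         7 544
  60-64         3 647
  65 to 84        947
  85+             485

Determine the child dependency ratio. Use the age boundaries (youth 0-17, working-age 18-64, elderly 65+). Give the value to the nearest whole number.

Youth dependency ratio: 61

0–17: 15 484 + 10 135 = 25 619
18–64: 1 817 + 8 372 + 10 731 + 9 580 + 7 544 + 3 647 = 41 691
65+: 947 + 485 = 1 432
Youth dependency ratio = 25 619 / 41 691 × 100 = 61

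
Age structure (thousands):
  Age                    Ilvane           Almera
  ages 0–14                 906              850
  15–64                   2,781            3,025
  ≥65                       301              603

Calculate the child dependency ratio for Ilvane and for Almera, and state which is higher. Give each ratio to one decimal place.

Ilvane: 906 / 2,781 × 100 = 32.6
Almera: 850 / 3,025 × 100 = 28.1

Ilvane: 32.6
Almera: 28.1
Higher: Ilvane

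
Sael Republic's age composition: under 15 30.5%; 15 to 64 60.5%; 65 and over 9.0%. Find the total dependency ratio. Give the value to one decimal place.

Total dependency ratio = (30.5 + 9.0) / 60.5 × 100 = 39.5 / 60.5 × 100 = 65.3

Total dependency ratio: 65.3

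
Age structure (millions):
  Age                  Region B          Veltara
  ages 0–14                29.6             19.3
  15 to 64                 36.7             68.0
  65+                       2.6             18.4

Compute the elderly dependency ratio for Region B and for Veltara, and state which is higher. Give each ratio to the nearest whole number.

Region B: 7
Veltara: 27
Higher: Veltara

Region B: 2.6 / 36.7 × 100 = 7
Veltara: 18.4 / 68.0 × 100 = 27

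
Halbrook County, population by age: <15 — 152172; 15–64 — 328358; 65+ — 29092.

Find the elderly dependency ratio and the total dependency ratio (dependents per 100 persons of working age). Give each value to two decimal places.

Old-age dependency ratio = 29092 / 328358 × 100 = 8.86
Total dependency ratio = (152172 + 29092) / 328358 × 100 = 181264 / 328358 × 100 = 55.20

Old-age dependency ratio: 8.86
Total dependency ratio: 55.20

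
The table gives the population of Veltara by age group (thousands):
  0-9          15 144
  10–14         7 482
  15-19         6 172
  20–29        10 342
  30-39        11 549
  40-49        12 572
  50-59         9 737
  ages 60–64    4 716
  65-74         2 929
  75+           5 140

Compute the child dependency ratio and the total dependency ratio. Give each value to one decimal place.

Youth dependency ratio: 41.1
Total dependency ratio: 55.7

0–14: 15 144 + 7 482 = 22 626
15–64: 6 172 + 10 342 + 11 549 + 12 572 + 9 737 + 4 716 = 55 088
65+: 2 929 + 5 140 = 8 069
Youth dependency ratio = 22 626 / 55 088 × 100 = 41.1
Total dependency ratio = (22 626 + 8 069) / 55 088 × 100 = 30 695 / 55 088 × 100 = 55.7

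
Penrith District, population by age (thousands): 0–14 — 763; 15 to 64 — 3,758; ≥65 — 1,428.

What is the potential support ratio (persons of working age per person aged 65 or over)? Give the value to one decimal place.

Potential support ratio = 3,758 / 1,428 = 2.6

Potential support ratio: 2.6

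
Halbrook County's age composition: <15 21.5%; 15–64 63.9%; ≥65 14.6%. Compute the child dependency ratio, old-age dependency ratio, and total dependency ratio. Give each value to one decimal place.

Youth dependency ratio: 33.6
Old-age dependency ratio: 22.8
Total dependency ratio: 56.5

Youth dependency ratio = 21.5 / 63.9 × 100 = 33.6
Old-age dependency ratio = 14.6 / 63.9 × 100 = 22.8
Total dependency ratio = (21.5 + 14.6) / 63.9 × 100 = 36.1 / 63.9 × 100 = 56.5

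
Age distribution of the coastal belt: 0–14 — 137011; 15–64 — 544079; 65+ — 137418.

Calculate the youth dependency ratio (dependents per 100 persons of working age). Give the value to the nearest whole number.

Youth dependency ratio: 25

Youth dependency ratio = 137011 / 544079 × 100 = 25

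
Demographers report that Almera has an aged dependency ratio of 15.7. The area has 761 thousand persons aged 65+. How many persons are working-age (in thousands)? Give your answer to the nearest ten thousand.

Working-age: 4,850

Old-age dependency ratio = elderly / working-age × 100
15.7 = 761 / W × 100
⇒ 4,850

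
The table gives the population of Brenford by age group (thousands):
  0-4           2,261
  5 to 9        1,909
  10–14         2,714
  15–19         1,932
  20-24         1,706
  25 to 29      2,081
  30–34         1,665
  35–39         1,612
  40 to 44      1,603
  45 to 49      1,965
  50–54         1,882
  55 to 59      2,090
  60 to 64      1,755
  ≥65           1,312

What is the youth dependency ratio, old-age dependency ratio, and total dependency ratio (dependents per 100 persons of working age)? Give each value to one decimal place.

0–14: 2,261 + 1,909 + 2,714 = 6,884
15–64: 1,932 + 1,706 + 2,081 + 1,665 + 1,612 + 1,603 + 1,965 + 1,882 + 2,090 + 1,755 = 18,291
65+: 1,312
Youth dependency ratio = 6,884 / 18,291 × 100 = 37.6
Old-age dependency ratio = 1,312 / 18,291 × 100 = 7.2
Total dependency ratio = (6,884 + 1,312) / 18,291 × 100 = 8,196 / 18,291 × 100 = 44.8

Youth dependency ratio: 37.6
Old-age dependency ratio: 7.2
Total dependency ratio: 44.8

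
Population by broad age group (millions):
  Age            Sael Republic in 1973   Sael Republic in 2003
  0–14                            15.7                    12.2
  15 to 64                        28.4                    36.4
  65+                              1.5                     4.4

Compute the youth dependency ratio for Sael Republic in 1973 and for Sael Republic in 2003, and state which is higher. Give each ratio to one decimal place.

Sael Republic in 1973: 15.7 / 28.4 × 100 = 55.3
Sael Republic in 2003: 12.2 / 36.4 × 100 = 33.5

Sael Republic in 1973: 55.3
Sael Republic in 2003: 33.5
Higher: Sael Republic in 1973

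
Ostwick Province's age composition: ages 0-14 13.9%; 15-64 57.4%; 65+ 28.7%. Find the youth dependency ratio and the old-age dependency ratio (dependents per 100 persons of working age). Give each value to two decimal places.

Youth dependency ratio = 13.9 / 57.4 × 100 = 24.22
Old-age dependency ratio = 28.7 / 57.4 × 100 = 50.00

Youth dependency ratio: 24.22
Old-age dependency ratio: 50.00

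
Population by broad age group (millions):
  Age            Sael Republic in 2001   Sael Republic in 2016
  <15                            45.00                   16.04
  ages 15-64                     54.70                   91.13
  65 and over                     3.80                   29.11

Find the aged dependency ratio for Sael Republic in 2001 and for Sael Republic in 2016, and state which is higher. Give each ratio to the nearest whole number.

Sael Republic in 2001: 3.80 / 54.70 × 100 = 7
Sael Republic in 2016: 29.11 / 91.13 × 100 = 32

Sael Republic in 2001: 7
Sael Republic in 2016: 32
Higher: Sael Republic in 2016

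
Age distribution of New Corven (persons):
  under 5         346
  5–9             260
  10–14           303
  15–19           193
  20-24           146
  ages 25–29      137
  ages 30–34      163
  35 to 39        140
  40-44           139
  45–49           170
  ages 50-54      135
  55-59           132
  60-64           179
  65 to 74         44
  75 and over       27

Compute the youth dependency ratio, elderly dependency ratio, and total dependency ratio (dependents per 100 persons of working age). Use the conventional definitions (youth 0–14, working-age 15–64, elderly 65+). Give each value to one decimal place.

0–14: 346 + 260 + 303 = 909
15–64: 193 + 146 + 137 + 163 + 140 + 139 + 170 + 135 + 132 + 179 = 1534
65+: 44 + 27 = 71
Youth dependency ratio = 909 / 1534 × 100 = 59.3
Old-age dependency ratio = 71 / 1534 × 100 = 4.6
Total dependency ratio = (909 + 71) / 1534 × 100 = 980 / 1534 × 100 = 63.9

Youth dependency ratio: 59.3
Old-age dependency ratio: 4.6
Total dependency ratio: 63.9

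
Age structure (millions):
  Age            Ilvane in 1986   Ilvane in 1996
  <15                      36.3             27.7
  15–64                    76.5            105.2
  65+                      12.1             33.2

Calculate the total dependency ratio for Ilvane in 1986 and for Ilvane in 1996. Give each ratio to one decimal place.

Ilvane in 1986: (36.3 + 12.1) / 76.5 × 100 = 48.4 / 76.5 × 100 = 63.3
Ilvane in 1996: (27.7 + 33.2) / 105.2 × 100 = 60.9 / 105.2 × 100 = 57.9

Ilvane in 1986: 63.3
Ilvane in 1996: 57.9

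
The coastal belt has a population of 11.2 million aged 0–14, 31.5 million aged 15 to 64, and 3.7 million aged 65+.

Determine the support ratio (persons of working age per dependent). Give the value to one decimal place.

Support ratio: 2.1

Support ratio = 31.5 / (11.2 + 3.7) = 31.5 / 14.9 = 2.1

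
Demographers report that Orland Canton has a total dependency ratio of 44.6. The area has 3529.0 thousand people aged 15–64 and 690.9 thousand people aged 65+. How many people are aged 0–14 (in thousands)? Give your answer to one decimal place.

Total dependency ratio = (youth + elderly) / working-age × 100
44.6 = (Y + 690.9) / 3529.0 × 100
⇒ 883.0

Aged 0–14: 883.0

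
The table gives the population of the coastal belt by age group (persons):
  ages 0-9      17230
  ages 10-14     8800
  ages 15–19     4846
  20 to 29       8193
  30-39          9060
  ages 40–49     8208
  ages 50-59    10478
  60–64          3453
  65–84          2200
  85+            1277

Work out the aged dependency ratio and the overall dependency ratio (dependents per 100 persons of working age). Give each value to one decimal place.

0–14: 17230 + 8800 = 26030
15–64: 4846 + 8193 + 9060 + 8208 + 10478 + 3453 = 44238
65+: 2200 + 1277 = 3477
Old-age dependency ratio = 3477 / 44238 × 100 = 7.9
Total dependency ratio = (26030 + 3477) / 44238 × 100 = 29507 / 44238 × 100 = 66.7

Old-age dependency ratio: 7.9
Total dependency ratio: 66.7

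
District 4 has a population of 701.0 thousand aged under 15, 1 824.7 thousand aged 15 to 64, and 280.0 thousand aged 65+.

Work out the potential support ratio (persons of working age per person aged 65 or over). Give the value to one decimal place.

Potential support ratio: 6.5

Potential support ratio = 1 824.7 / 280.0 = 6.5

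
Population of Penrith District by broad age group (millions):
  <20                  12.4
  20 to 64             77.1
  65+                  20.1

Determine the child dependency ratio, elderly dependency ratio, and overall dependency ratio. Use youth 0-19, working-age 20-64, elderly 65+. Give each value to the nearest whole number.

Youth dependency ratio = 12.4 / 77.1 × 100 = 16
Old-age dependency ratio = 20.1 / 77.1 × 100 = 26
Total dependency ratio = (12.4 + 20.1) / 77.1 × 100 = 32.5 / 77.1 × 100 = 42

Youth dependency ratio: 16
Old-age dependency ratio: 26
Total dependency ratio: 42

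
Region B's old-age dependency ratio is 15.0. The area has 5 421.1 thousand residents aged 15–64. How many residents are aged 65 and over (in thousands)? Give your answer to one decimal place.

Old-age dependency ratio = elderly / working-age × 100
15.0 = E / 5 421.1 × 100
⇒ 813.2

Aged 65 and over: 813.2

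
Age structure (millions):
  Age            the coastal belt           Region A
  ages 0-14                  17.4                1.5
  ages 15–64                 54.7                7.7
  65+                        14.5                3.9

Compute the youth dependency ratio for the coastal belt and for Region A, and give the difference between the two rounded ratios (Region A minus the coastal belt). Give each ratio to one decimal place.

the coastal belt: 31.8
Region A: 19.5
Difference: -12.3

the coastal belt: 17.4 / 54.7 × 100 = 31.8
Region A: 1.5 / 7.7 × 100 = 19.5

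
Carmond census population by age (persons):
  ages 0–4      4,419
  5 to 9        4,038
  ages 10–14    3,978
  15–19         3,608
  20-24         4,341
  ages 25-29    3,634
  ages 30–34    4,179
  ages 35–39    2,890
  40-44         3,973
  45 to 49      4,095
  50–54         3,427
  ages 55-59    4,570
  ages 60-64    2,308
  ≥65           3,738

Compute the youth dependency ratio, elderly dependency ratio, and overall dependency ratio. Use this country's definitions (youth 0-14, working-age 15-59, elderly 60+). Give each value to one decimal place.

0–14: 4,419 + 4,038 + 3,978 = 12,435
15–59: 3,608 + 4,341 + 3,634 + 4,179 + 2,890 + 3,973 + 4,095 + 3,427 + 4,570 = 34,717
60+: 2,308 + 3,738 = 6,046
Youth dependency ratio = 12,435 / 34,717 × 100 = 35.8
Old-age dependency ratio = 6,046 / 34,717 × 100 = 17.4
Total dependency ratio = (12,435 + 6,046) / 34,717 × 100 = 18,481 / 34,717 × 100 = 53.2

Youth dependency ratio: 35.8
Old-age dependency ratio: 17.4
Total dependency ratio: 53.2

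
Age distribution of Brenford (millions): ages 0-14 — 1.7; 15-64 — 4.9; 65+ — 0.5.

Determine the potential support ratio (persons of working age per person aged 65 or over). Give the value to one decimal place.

Potential support ratio: 9.8

Potential support ratio = 4.9 / 0.5 = 9.8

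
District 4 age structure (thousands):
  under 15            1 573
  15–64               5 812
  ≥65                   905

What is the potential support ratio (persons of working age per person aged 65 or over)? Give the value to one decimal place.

Potential support ratio = 5 812 / 905 = 6.4

Potential support ratio: 6.4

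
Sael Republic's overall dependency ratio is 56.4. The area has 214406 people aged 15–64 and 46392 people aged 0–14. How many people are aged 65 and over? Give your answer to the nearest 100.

Total dependency ratio = (youth + elderly) / working-age × 100
56.4 = (46392 + E) / 214406 × 100
⇒ 74500

Aged 65 and over: 74500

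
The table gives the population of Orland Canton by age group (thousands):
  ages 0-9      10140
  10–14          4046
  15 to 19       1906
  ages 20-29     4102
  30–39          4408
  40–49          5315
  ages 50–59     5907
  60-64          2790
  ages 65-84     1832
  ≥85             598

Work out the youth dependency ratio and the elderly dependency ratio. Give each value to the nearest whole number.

0–14: 10140 + 4046 = 14186
15–64: 1906 + 4102 + 4408 + 5315 + 5907 + 2790 = 24428
65+: 1832 + 598 = 2430
Youth dependency ratio = 14186 / 24428 × 100 = 58
Old-age dependency ratio = 2430 / 24428 × 100 = 10

Youth dependency ratio: 58
Old-age dependency ratio: 10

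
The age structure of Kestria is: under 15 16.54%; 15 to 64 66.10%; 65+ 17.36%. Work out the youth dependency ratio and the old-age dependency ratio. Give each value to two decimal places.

Youth dependency ratio = 16.54 / 66.10 × 100 = 25.02
Old-age dependency ratio = 17.36 / 66.10 × 100 = 26.26

Youth dependency ratio: 25.02
Old-age dependency ratio: 26.26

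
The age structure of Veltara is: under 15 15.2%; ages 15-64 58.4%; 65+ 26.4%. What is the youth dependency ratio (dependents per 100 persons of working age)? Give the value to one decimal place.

Youth dependency ratio = 15.2 / 58.4 × 100 = 26.0

Youth dependency ratio: 26.0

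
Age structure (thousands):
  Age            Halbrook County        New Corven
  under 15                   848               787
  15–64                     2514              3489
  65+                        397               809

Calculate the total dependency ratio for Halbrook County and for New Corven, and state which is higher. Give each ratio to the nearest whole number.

Halbrook County: (848 + 397) / 2514 × 100 = 1245 / 2514 × 100 = 50
New Corven: (787 + 809) / 3489 × 100 = 1596 / 3489 × 100 = 46

Halbrook County: 50
New Corven: 46
Higher: Halbrook County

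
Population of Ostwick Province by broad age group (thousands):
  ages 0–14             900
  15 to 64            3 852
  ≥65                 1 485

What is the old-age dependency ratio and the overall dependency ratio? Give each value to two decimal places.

Old-age dependency ratio = 1 485 / 3 852 × 100 = 38.55
Total dependency ratio = (900 + 1 485) / 3 852 × 100 = 2 385 / 3 852 × 100 = 61.92

Old-age dependency ratio: 38.55
Total dependency ratio: 61.92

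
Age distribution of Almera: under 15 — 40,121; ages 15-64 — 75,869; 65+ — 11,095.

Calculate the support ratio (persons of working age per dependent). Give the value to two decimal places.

Support ratio: 1.48

Support ratio = 75,869 / (40,121 + 11,095) = 75,869 / 51,216 = 1.48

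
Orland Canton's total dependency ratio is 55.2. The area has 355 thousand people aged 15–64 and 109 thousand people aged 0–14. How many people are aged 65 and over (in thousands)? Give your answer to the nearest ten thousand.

Aged 65 and over: 90

Total dependency ratio = (youth + elderly) / working-age × 100
55.2 = (109 + E) / 355 × 100
⇒ 90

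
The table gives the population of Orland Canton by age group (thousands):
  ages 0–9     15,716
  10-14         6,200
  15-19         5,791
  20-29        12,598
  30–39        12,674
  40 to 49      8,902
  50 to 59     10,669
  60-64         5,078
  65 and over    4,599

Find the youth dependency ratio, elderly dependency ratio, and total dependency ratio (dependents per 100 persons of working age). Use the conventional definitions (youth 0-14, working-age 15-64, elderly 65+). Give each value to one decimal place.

Youth dependency ratio: 39.3
Old-age dependency ratio: 8.3
Total dependency ratio: 47.6

0–14: 15,716 + 6,200 = 21,916
15–64: 5,791 + 12,598 + 12,674 + 8,902 + 10,669 + 5,078 = 55,712
65+: 4,599
Youth dependency ratio = 21,916 / 55,712 × 100 = 39.3
Old-age dependency ratio = 4,599 / 55,712 × 100 = 8.3
Total dependency ratio = (21,916 + 4,599) / 55,712 × 100 = 26,515 / 55,712 × 100 = 47.6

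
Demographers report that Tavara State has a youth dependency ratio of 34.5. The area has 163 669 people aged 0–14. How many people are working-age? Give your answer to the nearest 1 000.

Youth dependency ratio = youth / working-age × 100
34.5 = 163 669 / W × 100
⇒ 474 000

Working-age: 474 000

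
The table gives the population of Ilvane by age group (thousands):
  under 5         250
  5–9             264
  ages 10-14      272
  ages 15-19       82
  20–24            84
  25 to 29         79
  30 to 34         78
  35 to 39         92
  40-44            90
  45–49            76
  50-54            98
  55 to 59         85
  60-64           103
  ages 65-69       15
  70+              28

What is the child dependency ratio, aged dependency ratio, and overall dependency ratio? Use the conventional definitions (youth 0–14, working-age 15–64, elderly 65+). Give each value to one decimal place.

Youth dependency ratio: 90.7
Old-age dependency ratio: 5.0
Total dependency ratio: 95.6

0–14: 250 + 264 + 272 = 786
15–64: 82 + 84 + 79 + 78 + 92 + 90 + 76 + 98 + 85 + 103 = 867
65+: 15 + 28 = 43
Youth dependency ratio = 786 / 867 × 100 = 90.7
Old-age dependency ratio = 43 / 867 × 100 = 5.0
Total dependency ratio = (786 + 43) / 867 × 100 = 829 / 867 × 100 = 95.6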